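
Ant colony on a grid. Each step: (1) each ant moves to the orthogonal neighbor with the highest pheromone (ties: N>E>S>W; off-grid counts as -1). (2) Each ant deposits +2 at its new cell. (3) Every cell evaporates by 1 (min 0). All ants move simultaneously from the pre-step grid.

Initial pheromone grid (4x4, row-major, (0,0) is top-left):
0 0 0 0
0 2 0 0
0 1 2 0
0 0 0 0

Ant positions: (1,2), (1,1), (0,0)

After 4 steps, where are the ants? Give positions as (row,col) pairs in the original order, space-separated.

Step 1: ant0:(1,2)->S->(2,2) | ant1:(1,1)->S->(2,1) | ant2:(0,0)->E->(0,1)
  grid max=3 at (2,2)
Step 2: ant0:(2,2)->W->(2,1) | ant1:(2,1)->E->(2,2) | ant2:(0,1)->S->(1,1)
  grid max=4 at (2,2)
Step 3: ant0:(2,1)->E->(2,2) | ant1:(2,2)->W->(2,1) | ant2:(1,1)->S->(2,1)
  grid max=6 at (2,1)
Step 4: ant0:(2,2)->W->(2,1) | ant1:(2,1)->E->(2,2) | ant2:(2,1)->E->(2,2)
  grid max=8 at (2,2)

(2,1) (2,2) (2,2)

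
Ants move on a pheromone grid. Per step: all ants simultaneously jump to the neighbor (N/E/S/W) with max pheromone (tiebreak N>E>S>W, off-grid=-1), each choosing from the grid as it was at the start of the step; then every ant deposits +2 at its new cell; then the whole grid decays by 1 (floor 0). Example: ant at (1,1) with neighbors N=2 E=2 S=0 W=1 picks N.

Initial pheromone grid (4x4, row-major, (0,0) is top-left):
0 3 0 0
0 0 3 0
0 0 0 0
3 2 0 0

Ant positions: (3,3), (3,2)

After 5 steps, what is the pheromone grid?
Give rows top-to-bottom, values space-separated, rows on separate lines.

After step 1: ants at (2,3),(3,1)
  0 2 0 0
  0 0 2 0
  0 0 0 1
  2 3 0 0
After step 2: ants at (1,3),(3,0)
  0 1 0 0
  0 0 1 1
  0 0 0 0
  3 2 0 0
After step 3: ants at (1,2),(3,1)
  0 0 0 0
  0 0 2 0
  0 0 0 0
  2 3 0 0
After step 4: ants at (0,2),(3,0)
  0 0 1 0
  0 0 1 0
  0 0 0 0
  3 2 0 0
After step 5: ants at (1,2),(3,1)
  0 0 0 0
  0 0 2 0
  0 0 0 0
  2 3 0 0

0 0 0 0
0 0 2 0
0 0 0 0
2 3 0 0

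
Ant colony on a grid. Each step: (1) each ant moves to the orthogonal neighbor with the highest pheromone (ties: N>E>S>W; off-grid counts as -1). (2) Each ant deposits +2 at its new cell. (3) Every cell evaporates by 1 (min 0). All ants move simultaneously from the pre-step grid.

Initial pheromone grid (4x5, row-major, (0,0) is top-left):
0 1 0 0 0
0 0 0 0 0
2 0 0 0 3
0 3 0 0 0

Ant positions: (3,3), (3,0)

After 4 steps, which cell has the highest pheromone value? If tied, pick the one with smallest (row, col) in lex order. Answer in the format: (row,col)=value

Step 1: ant0:(3,3)->N->(2,3) | ant1:(3,0)->E->(3,1)
  grid max=4 at (3,1)
Step 2: ant0:(2,3)->E->(2,4) | ant1:(3,1)->N->(2,1)
  grid max=3 at (2,4)
Step 3: ant0:(2,4)->N->(1,4) | ant1:(2,1)->S->(3,1)
  grid max=4 at (3,1)
Step 4: ant0:(1,4)->S->(2,4) | ant1:(3,1)->N->(2,1)
  grid max=3 at (2,4)
Final grid:
  0 0 0 0 0
  0 0 0 0 0
  0 1 0 0 3
  0 3 0 0 0
Max pheromone 3 at (2,4)

Answer: (2,4)=3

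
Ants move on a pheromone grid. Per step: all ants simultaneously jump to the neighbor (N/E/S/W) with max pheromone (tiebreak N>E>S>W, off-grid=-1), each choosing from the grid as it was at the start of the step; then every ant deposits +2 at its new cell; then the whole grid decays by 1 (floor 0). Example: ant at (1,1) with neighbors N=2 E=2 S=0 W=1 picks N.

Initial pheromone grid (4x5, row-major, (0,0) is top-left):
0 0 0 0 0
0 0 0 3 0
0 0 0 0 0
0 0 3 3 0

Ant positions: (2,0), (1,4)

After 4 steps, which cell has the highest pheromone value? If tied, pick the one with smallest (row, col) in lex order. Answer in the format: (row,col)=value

Step 1: ant0:(2,0)->N->(1,0) | ant1:(1,4)->W->(1,3)
  grid max=4 at (1,3)
Step 2: ant0:(1,0)->N->(0,0) | ant1:(1,3)->N->(0,3)
  grid max=3 at (1,3)
Step 3: ant0:(0,0)->E->(0,1) | ant1:(0,3)->S->(1,3)
  grid max=4 at (1,3)
Step 4: ant0:(0,1)->E->(0,2) | ant1:(1,3)->N->(0,3)
  grid max=3 at (1,3)
Final grid:
  0 0 1 1 0
  0 0 0 3 0
  0 0 0 0 0
  0 0 0 0 0
Max pheromone 3 at (1,3)

Answer: (1,3)=3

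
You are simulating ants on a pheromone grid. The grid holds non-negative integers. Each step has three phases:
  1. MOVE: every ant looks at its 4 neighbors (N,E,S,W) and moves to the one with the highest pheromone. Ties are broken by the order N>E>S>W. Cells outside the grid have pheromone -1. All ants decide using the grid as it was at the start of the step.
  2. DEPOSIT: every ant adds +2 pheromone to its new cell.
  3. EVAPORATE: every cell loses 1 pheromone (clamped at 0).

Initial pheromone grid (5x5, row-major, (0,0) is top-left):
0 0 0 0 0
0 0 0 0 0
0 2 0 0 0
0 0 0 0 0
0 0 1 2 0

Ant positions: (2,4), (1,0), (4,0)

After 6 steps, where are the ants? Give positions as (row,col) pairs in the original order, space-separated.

Step 1: ant0:(2,4)->N->(1,4) | ant1:(1,0)->N->(0,0) | ant2:(4,0)->N->(3,0)
  grid max=1 at (0,0)
Step 2: ant0:(1,4)->N->(0,4) | ant1:(0,0)->E->(0,1) | ant2:(3,0)->N->(2,0)
  grid max=1 at (0,1)
Step 3: ant0:(0,4)->S->(1,4) | ant1:(0,1)->E->(0,2) | ant2:(2,0)->N->(1,0)
  grid max=1 at (0,2)
Step 4: ant0:(1,4)->N->(0,4) | ant1:(0,2)->E->(0,3) | ant2:(1,0)->N->(0,0)
  grid max=1 at (0,0)
Step 5: ant0:(0,4)->W->(0,3) | ant1:(0,3)->E->(0,4) | ant2:(0,0)->E->(0,1)
  grid max=2 at (0,3)
Step 6: ant0:(0,3)->E->(0,4) | ant1:(0,4)->W->(0,3) | ant2:(0,1)->E->(0,2)
  grid max=3 at (0,3)

(0,4) (0,3) (0,2)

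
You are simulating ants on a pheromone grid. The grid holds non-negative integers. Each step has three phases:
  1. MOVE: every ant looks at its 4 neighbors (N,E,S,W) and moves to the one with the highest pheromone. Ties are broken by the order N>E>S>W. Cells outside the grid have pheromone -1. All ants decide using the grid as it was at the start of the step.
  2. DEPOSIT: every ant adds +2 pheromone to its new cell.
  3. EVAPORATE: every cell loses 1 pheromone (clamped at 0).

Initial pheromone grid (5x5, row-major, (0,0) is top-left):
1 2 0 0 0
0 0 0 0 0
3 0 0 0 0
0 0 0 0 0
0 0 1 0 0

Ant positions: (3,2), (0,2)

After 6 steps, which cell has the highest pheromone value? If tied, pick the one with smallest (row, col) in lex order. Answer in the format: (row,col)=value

Answer: (0,1)=2

Derivation:
Step 1: ant0:(3,2)->S->(4,2) | ant1:(0,2)->W->(0,1)
  grid max=3 at (0,1)
Step 2: ant0:(4,2)->N->(3,2) | ant1:(0,1)->E->(0,2)
  grid max=2 at (0,1)
Step 3: ant0:(3,2)->S->(4,2) | ant1:(0,2)->W->(0,1)
  grid max=3 at (0,1)
Step 4: ant0:(4,2)->N->(3,2) | ant1:(0,1)->E->(0,2)
  grid max=2 at (0,1)
Step 5: ant0:(3,2)->S->(4,2) | ant1:(0,2)->W->(0,1)
  grid max=3 at (0,1)
Step 6: ant0:(4,2)->N->(3,2) | ant1:(0,1)->E->(0,2)
  grid max=2 at (0,1)
Final grid:
  0 2 1 0 0
  0 0 0 0 0
  0 0 0 0 0
  0 0 1 0 0
  0 0 1 0 0
Max pheromone 2 at (0,1)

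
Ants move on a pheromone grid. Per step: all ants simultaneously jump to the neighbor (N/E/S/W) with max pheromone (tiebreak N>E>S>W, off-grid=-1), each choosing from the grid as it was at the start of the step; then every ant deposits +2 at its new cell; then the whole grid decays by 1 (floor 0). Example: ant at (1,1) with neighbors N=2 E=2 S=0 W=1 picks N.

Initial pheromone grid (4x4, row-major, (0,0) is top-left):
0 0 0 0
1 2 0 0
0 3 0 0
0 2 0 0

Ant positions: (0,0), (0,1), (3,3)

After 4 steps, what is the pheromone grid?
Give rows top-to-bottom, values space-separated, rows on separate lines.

After step 1: ants at (1,0),(1,1),(2,3)
  0 0 0 0
  2 3 0 0
  0 2 0 1
  0 1 0 0
After step 2: ants at (1,1),(2,1),(1,3)
  0 0 0 0
  1 4 0 1
  0 3 0 0
  0 0 0 0
After step 3: ants at (2,1),(1,1),(0,3)
  0 0 0 1
  0 5 0 0
  0 4 0 0
  0 0 0 0
After step 4: ants at (1,1),(2,1),(1,3)
  0 0 0 0
  0 6 0 1
  0 5 0 0
  0 0 0 0

0 0 0 0
0 6 0 1
0 5 0 0
0 0 0 0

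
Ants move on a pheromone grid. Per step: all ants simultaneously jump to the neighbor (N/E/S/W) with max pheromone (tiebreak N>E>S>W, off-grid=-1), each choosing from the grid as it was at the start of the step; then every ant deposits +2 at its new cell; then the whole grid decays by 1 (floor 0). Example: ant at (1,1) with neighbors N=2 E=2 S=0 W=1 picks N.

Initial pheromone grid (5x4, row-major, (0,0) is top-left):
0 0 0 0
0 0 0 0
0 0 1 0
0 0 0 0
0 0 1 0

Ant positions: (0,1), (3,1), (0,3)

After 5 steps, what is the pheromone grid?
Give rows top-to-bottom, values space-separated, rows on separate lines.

After step 1: ants at (0,2),(2,1),(1,3)
  0 0 1 0
  0 0 0 1
  0 1 0 0
  0 0 0 0
  0 0 0 0
After step 2: ants at (0,3),(1,1),(0,3)
  0 0 0 3
  0 1 0 0
  0 0 0 0
  0 0 0 0
  0 0 0 0
After step 3: ants at (1,3),(0,1),(1,3)
  0 1 0 2
  0 0 0 3
  0 0 0 0
  0 0 0 0
  0 0 0 0
After step 4: ants at (0,3),(0,2),(0,3)
  0 0 1 5
  0 0 0 2
  0 0 0 0
  0 0 0 0
  0 0 0 0
After step 5: ants at (1,3),(0,3),(1,3)
  0 0 0 6
  0 0 0 5
  0 0 0 0
  0 0 0 0
  0 0 0 0

0 0 0 6
0 0 0 5
0 0 0 0
0 0 0 0
0 0 0 0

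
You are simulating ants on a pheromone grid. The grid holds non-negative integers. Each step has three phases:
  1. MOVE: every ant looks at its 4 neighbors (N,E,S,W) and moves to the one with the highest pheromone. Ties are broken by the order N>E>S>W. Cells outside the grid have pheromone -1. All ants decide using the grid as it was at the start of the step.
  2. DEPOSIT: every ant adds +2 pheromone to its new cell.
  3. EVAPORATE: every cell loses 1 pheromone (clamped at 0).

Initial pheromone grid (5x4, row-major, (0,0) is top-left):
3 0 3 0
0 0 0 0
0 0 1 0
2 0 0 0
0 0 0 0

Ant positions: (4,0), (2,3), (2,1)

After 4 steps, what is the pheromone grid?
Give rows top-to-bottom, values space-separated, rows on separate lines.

After step 1: ants at (3,0),(2,2),(2,2)
  2 0 2 0
  0 0 0 0
  0 0 4 0
  3 0 0 0
  0 0 0 0
After step 2: ants at (2,0),(1,2),(1,2)
  1 0 1 0
  0 0 3 0
  1 0 3 0
  2 0 0 0
  0 0 0 0
After step 3: ants at (3,0),(2,2),(2,2)
  0 0 0 0
  0 0 2 0
  0 0 6 0
  3 0 0 0
  0 0 0 0
After step 4: ants at (2,0),(1,2),(1,2)
  0 0 0 0
  0 0 5 0
  1 0 5 0
  2 0 0 0
  0 0 0 0

0 0 0 0
0 0 5 0
1 0 5 0
2 0 0 0
0 0 0 0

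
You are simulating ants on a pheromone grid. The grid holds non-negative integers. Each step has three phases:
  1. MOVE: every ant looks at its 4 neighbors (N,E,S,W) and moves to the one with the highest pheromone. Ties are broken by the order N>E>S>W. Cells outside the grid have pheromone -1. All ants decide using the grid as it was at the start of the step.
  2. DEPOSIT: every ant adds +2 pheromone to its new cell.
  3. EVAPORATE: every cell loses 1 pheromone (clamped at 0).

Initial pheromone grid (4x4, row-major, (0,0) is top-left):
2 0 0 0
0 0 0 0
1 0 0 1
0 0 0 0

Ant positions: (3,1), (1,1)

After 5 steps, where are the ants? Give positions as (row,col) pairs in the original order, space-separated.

Step 1: ant0:(3,1)->N->(2,1) | ant1:(1,1)->N->(0,1)
  grid max=1 at (0,0)
Step 2: ant0:(2,1)->N->(1,1) | ant1:(0,1)->W->(0,0)
  grid max=2 at (0,0)
Step 3: ant0:(1,1)->N->(0,1) | ant1:(0,0)->E->(0,1)
  grid max=3 at (0,1)
Step 4: ant0:(0,1)->W->(0,0) | ant1:(0,1)->W->(0,0)
  grid max=4 at (0,0)
Step 5: ant0:(0,0)->E->(0,1) | ant1:(0,0)->E->(0,1)
  grid max=5 at (0,1)

(0,1) (0,1)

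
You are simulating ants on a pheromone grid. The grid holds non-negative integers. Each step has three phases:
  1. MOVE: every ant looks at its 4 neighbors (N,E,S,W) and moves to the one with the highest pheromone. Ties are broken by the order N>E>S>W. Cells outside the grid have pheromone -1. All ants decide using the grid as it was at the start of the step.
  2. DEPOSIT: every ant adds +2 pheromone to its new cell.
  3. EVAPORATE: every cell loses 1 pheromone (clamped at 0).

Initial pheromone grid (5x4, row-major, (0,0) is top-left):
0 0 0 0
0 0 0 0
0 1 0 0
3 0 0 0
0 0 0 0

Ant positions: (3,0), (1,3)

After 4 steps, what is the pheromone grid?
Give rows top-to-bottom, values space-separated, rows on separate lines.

After step 1: ants at (2,0),(0,3)
  0 0 0 1
  0 0 0 0
  1 0 0 0
  2 0 0 0
  0 0 0 0
After step 2: ants at (3,0),(1,3)
  0 0 0 0
  0 0 0 1
  0 0 0 0
  3 0 0 0
  0 0 0 0
After step 3: ants at (2,0),(0,3)
  0 0 0 1
  0 0 0 0
  1 0 0 0
  2 0 0 0
  0 0 0 0
After step 4: ants at (3,0),(1,3)
  0 0 0 0
  0 0 0 1
  0 0 0 0
  3 0 0 0
  0 0 0 0

0 0 0 0
0 0 0 1
0 0 0 0
3 0 0 0
0 0 0 0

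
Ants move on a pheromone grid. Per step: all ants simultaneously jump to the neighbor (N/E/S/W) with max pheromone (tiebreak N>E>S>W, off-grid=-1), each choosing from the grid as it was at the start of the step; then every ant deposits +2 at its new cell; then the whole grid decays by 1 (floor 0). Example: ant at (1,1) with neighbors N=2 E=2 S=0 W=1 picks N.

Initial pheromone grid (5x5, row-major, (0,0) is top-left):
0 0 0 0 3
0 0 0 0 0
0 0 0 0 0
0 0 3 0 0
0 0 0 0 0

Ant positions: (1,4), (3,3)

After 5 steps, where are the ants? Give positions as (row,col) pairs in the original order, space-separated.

Step 1: ant0:(1,4)->N->(0,4) | ant1:(3,3)->W->(3,2)
  grid max=4 at (0,4)
Step 2: ant0:(0,4)->S->(1,4) | ant1:(3,2)->N->(2,2)
  grid max=3 at (0,4)
Step 3: ant0:(1,4)->N->(0,4) | ant1:(2,2)->S->(3,2)
  grid max=4 at (0,4)
Step 4: ant0:(0,4)->S->(1,4) | ant1:(3,2)->N->(2,2)
  grid max=3 at (0,4)
Step 5: ant0:(1,4)->N->(0,4) | ant1:(2,2)->S->(3,2)
  grid max=4 at (0,4)

(0,4) (3,2)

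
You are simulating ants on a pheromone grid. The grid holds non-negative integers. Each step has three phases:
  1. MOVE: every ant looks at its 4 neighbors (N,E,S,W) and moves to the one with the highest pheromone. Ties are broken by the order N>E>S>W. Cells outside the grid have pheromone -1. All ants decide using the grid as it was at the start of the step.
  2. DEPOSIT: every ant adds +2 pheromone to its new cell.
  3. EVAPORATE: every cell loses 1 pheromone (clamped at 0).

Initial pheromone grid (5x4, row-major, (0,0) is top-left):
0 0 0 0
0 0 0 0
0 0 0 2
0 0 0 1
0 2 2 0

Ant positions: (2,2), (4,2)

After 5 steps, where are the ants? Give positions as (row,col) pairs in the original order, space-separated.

Step 1: ant0:(2,2)->E->(2,3) | ant1:(4,2)->W->(4,1)
  grid max=3 at (2,3)
Step 2: ant0:(2,3)->N->(1,3) | ant1:(4,1)->E->(4,2)
  grid max=2 at (2,3)
Step 3: ant0:(1,3)->S->(2,3) | ant1:(4,2)->W->(4,1)
  grid max=3 at (2,3)
Step 4: ant0:(2,3)->N->(1,3) | ant1:(4,1)->E->(4,2)
  grid max=2 at (2,3)
Step 5: ant0:(1,3)->S->(2,3) | ant1:(4,2)->W->(4,1)
  grid max=3 at (2,3)

(2,3) (4,1)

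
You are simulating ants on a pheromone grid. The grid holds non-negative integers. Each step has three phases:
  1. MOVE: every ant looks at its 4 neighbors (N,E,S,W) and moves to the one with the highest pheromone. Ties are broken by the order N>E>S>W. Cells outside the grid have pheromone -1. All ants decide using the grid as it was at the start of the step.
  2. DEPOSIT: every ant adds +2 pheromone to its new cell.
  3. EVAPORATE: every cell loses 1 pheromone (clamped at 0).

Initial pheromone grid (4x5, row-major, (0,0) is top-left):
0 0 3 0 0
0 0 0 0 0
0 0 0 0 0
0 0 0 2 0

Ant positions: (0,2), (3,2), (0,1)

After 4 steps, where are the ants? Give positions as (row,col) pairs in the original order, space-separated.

Step 1: ant0:(0,2)->E->(0,3) | ant1:(3,2)->E->(3,3) | ant2:(0,1)->E->(0,2)
  grid max=4 at (0,2)
Step 2: ant0:(0,3)->W->(0,2) | ant1:(3,3)->N->(2,3) | ant2:(0,2)->E->(0,3)
  grid max=5 at (0,2)
Step 3: ant0:(0,2)->E->(0,3) | ant1:(2,3)->S->(3,3) | ant2:(0,3)->W->(0,2)
  grid max=6 at (0,2)
Step 4: ant0:(0,3)->W->(0,2) | ant1:(3,3)->N->(2,3) | ant2:(0,2)->E->(0,3)
  grid max=7 at (0,2)

(0,2) (2,3) (0,3)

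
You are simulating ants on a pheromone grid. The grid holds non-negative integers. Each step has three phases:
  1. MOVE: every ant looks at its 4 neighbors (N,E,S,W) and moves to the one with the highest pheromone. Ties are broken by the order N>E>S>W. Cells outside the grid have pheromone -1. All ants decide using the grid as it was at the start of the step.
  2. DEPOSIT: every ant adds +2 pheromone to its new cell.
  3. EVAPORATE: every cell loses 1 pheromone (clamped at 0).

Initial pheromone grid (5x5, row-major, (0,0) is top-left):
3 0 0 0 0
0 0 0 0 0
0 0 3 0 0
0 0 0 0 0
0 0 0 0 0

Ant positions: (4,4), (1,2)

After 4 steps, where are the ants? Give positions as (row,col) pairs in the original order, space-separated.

Step 1: ant0:(4,4)->N->(3,4) | ant1:(1,2)->S->(2,2)
  grid max=4 at (2,2)
Step 2: ant0:(3,4)->N->(2,4) | ant1:(2,2)->N->(1,2)
  grid max=3 at (2,2)
Step 3: ant0:(2,4)->N->(1,4) | ant1:(1,2)->S->(2,2)
  grid max=4 at (2,2)
Step 4: ant0:(1,4)->N->(0,4) | ant1:(2,2)->N->(1,2)
  grid max=3 at (2,2)

(0,4) (1,2)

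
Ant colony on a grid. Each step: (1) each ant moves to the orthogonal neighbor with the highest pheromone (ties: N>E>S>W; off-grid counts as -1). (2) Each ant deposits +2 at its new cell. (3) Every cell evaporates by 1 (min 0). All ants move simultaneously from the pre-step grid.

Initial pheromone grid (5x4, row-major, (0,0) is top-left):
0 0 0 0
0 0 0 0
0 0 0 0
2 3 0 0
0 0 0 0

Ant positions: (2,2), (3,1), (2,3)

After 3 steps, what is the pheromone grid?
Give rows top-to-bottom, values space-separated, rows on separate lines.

After step 1: ants at (1,2),(3,0),(1,3)
  0 0 0 0
  0 0 1 1
  0 0 0 0
  3 2 0 0
  0 0 0 0
After step 2: ants at (1,3),(3,1),(1,2)
  0 0 0 0
  0 0 2 2
  0 0 0 0
  2 3 0 0
  0 0 0 0
After step 3: ants at (1,2),(3,0),(1,3)
  0 0 0 0
  0 0 3 3
  0 0 0 0
  3 2 0 0
  0 0 0 0

0 0 0 0
0 0 3 3
0 0 0 0
3 2 0 0
0 0 0 0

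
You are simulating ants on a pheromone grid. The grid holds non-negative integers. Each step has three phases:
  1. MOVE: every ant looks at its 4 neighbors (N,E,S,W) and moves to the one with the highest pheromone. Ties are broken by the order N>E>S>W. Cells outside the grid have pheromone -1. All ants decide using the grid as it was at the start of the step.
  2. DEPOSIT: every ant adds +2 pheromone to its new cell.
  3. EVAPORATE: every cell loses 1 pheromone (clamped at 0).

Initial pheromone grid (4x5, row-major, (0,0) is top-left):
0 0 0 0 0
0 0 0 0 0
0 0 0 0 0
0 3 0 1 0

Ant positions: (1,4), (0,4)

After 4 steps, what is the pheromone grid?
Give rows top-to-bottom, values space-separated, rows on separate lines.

After step 1: ants at (0,4),(1,4)
  0 0 0 0 1
  0 0 0 0 1
  0 0 0 0 0
  0 2 0 0 0
After step 2: ants at (1,4),(0,4)
  0 0 0 0 2
  0 0 0 0 2
  0 0 0 0 0
  0 1 0 0 0
After step 3: ants at (0,4),(1,4)
  0 0 0 0 3
  0 0 0 0 3
  0 0 0 0 0
  0 0 0 0 0
After step 4: ants at (1,4),(0,4)
  0 0 0 0 4
  0 0 0 0 4
  0 0 0 0 0
  0 0 0 0 0

0 0 0 0 4
0 0 0 0 4
0 0 0 0 0
0 0 0 0 0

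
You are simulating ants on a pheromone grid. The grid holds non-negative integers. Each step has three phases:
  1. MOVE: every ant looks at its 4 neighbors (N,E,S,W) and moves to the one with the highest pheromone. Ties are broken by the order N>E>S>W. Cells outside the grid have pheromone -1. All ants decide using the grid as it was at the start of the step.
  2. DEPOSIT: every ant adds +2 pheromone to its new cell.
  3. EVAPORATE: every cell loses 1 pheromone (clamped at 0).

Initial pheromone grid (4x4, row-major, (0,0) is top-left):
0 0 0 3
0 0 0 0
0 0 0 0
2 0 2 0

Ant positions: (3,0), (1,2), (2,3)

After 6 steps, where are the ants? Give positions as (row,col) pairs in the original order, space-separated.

Step 1: ant0:(3,0)->N->(2,0) | ant1:(1,2)->N->(0,2) | ant2:(2,3)->N->(1,3)
  grid max=2 at (0,3)
Step 2: ant0:(2,0)->S->(3,0) | ant1:(0,2)->E->(0,3) | ant2:(1,3)->N->(0,3)
  grid max=5 at (0,3)
Step 3: ant0:(3,0)->N->(2,0) | ant1:(0,3)->S->(1,3) | ant2:(0,3)->S->(1,3)
  grid max=4 at (0,3)
Step 4: ant0:(2,0)->S->(3,0) | ant1:(1,3)->N->(0,3) | ant2:(1,3)->N->(0,3)
  grid max=7 at (0,3)
Step 5: ant0:(3,0)->N->(2,0) | ant1:(0,3)->S->(1,3) | ant2:(0,3)->S->(1,3)
  grid max=6 at (0,3)
Step 6: ant0:(2,0)->S->(3,0) | ant1:(1,3)->N->(0,3) | ant2:(1,3)->N->(0,3)
  grid max=9 at (0,3)

(3,0) (0,3) (0,3)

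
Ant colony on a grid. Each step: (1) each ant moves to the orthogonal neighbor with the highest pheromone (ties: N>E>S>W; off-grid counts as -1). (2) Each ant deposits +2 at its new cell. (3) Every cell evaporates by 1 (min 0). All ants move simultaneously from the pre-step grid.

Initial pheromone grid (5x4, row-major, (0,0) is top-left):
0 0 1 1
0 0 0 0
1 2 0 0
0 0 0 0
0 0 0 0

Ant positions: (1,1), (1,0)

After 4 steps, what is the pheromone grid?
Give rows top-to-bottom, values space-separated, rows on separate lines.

After step 1: ants at (2,1),(2,0)
  0 0 0 0
  0 0 0 0
  2 3 0 0
  0 0 0 0
  0 0 0 0
After step 2: ants at (2,0),(2,1)
  0 0 0 0
  0 0 0 0
  3 4 0 0
  0 0 0 0
  0 0 0 0
After step 3: ants at (2,1),(2,0)
  0 0 0 0
  0 0 0 0
  4 5 0 0
  0 0 0 0
  0 0 0 0
After step 4: ants at (2,0),(2,1)
  0 0 0 0
  0 0 0 0
  5 6 0 0
  0 0 0 0
  0 0 0 0

0 0 0 0
0 0 0 0
5 6 0 0
0 0 0 0
0 0 0 0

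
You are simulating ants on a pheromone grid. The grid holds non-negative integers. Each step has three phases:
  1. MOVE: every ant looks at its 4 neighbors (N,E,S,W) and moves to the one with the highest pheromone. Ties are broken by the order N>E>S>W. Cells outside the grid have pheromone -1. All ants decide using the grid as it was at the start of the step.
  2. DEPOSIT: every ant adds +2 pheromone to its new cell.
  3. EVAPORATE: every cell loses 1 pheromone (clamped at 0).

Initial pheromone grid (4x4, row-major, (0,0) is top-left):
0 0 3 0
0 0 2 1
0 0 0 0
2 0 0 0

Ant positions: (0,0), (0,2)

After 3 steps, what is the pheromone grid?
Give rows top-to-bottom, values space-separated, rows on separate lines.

After step 1: ants at (0,1),(1,2)
  0 1 2 0
  0 0 3 0
  0 0 0 0
  1 0 0 0
After step 2: ants at (0,2),(0,2)
  0 0 5 0
  0 0 2 0
  0 0 0 0
  0 0 0 0
After step 3: ants at (1,2),(1,2)
  0 0 4 0
  0 0 5 0
  0 0 0 0
  0 0 0 0

0 0 4 0
0 0 5 0
0 0 0 0
0 0 0 0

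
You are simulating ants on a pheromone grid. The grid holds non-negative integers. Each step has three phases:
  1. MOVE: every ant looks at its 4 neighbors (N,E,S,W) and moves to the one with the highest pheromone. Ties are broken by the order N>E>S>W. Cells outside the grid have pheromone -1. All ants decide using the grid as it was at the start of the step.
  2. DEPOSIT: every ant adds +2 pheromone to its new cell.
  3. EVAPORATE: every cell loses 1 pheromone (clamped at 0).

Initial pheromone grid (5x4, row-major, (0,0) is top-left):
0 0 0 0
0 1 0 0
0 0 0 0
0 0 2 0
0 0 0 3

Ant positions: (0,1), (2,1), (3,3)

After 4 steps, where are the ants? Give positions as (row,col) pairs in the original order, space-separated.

Step 1: ant0:(0,1)->S->(1,1) | ant1:(2,1)->N->(1,1) | ant2:(3,3)->S->(4,3)
  grid max=4 at (1,1)
Step 2: ant0:(1,1)->N->(0,1) | ant1:(1,1)->N->(0,1) | ant2:(4,3)->N->(3,3)
  grid max=3 at (0,1)
Step 3: ant0:(0,1)->S->(1,1) | ant1:(0,1)->S->(1,1) | ant2:(3,3)->S->(4,3)
  grid max=6 at (1,1)
Step 4: ant0:(1,1)->N->(0,1) | ant1:(1,1)->N->(0,1) | ant2:(4,3)->N->(3,3)
  grid max=5 at (0,1)

(0,1) (0,1) (3,3)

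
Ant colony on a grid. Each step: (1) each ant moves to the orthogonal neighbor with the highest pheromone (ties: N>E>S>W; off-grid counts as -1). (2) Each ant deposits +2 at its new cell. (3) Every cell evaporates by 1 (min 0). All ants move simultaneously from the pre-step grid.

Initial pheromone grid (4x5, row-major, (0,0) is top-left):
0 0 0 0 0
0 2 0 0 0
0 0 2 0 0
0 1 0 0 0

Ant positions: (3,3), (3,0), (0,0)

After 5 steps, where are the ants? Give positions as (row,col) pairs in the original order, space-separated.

Step 1: ant0:(3,3)->N->(2,3) | ant1:(3,0)->E->(3,1) | ant2:(0,0)->E->(0,1)
  grid max=2 at (3,1)
Step 2: ant0:(2,3)->W->(2,2) | ant1:(3,1)->N->(2,1) | ant2:(0,1)->S->(1,1)
  grid max=2 at (1,1)
Step 3: ant0:(2,2)->W->(2,1) | ant1:(2,1)->N->(1,1) | ant2:(1,1)->S->(2,1)
  grid max=4 at (2,1)
Step 4: ant0:(2,1)->N->(1,1) | ant1:(1,1)->S->(2,1) | ant2:(2,1)->N->(1,1)
  grid max=6 at (1,1)
Step 5: ant0:(1,1)->S->(2,1) | ant1:(2,1)->N->(1,1) | ant2:(1,1)->S->(2,1)
  grid max=8 at (2,1)

(2,1) (1,1) (2,1)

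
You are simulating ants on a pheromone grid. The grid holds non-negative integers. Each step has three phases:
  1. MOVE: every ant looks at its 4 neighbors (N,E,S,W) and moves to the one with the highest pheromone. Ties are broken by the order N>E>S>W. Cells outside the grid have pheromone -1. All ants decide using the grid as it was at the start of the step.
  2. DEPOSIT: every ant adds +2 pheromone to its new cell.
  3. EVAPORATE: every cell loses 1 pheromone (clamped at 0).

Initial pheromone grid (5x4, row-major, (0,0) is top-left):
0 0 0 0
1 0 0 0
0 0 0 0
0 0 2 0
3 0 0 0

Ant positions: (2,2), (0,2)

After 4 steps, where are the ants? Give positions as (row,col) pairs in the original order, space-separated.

Step 1: ant0:(2,2)->S->(3,2) | ant1:(0,2)->E->(0,3)
  grid max=3 at (3,2)
Step 2: ant0:(3,2)->N->(2,2) | ant1:(0,3)->S->(1,3)
  grid max=2 at (3,2)
Step 3: ant0:(2,2)->S->(3,2) | ant1:(1,3)->N->(0,3)
  grid max=3 at (3,2)
Step 4: ant0:(3,2)->N->(2,2) | ant1:(0,3)->S->(1,3)
  grid max=2 at (3,2)

(2,2) (1,3)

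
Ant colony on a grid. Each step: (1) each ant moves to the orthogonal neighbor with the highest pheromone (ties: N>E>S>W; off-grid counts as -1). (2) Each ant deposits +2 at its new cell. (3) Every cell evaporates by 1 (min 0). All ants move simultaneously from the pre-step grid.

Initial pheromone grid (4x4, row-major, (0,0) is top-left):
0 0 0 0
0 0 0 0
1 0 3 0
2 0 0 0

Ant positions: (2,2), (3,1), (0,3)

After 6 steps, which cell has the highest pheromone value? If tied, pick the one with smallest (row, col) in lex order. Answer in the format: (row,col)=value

Step 1: ant0:(2,2)->N->(1,2) | ant1:(3,1)->W->(3,0) | ant2:(0,3)->S->(1,3)
  grid max=3 at (3,0)
Step 2: ant0:(1,2)->S->(2,2) | ant1:(3,0)->N->(2,0) | ant2:(1,3)->W->(1,2)
  grid max=3 at (2,2)
Step 3: ant0:(2,2)->N->(1,2) | ant1:(2,0)->S->(3,0) | ant2:(1,2)->S->(2,2)
  grid max=4 at (2,2)
Step 4: ant0:(1,2)->S->(2,2) | ant1:(3,0)->N->(2,0) | ant2:(2,2)->N->(1,2)
  grid max=5 at (2,2)
Step 5: ant0:(2,2)->N->(1,2) | ant1:(2,0)->S->(3,0) | ant2:(1,2)->S->(2,2)
  grid max=6 at (2,2)
Step 6: ant0:(1,2)->S->(2,2) | ant1:(3,0)->N->(2,0) | ant2:(2,2)->N->(1,2)
  grid max=7 at (2,2)
Final grid:
  0 0 0 0
  0 0 6 0
  1 0 7 0
  2 0 0 0
Max pheromone 7 at (2,2)

Answer: (2,2)=7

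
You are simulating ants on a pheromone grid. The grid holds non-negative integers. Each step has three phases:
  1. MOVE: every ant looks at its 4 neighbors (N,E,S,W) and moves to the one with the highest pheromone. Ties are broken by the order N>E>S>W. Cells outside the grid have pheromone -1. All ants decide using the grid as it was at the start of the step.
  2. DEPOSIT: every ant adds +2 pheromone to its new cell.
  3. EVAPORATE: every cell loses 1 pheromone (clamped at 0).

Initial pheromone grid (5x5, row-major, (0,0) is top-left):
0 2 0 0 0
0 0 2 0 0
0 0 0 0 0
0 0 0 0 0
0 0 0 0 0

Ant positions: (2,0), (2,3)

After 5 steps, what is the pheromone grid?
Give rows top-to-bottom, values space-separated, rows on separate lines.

After step 1: ants at (1,0),(1,3)
  0 1 0 0 0
  1 0 1 1 0
  0 0 0 0 0
  0 0 0 0 0
  0 0 0 0 0
After step 2: ants at (0,0),(1,2)
  1 0 0 0 0
  0 0 2 0 0
  0 0 0 0 0
  0 0 0 0 0
  0 0 0 0 0
After step 3: ants at (0,1),(0,2)
  0 1 1 0 0
  0 0 1 0 0
  0 0 0 0 0
  0 0 0 0 0
  0 0 0 0 0
After step 4: ants at (0,2),(1,2)
  0 0 2 0 0
  0 0 2 0 0
  0 0 0 0 0
  0 0 0 0 0
  0 0 0 0 0
After step 5: ants at (1,2),(0,2)
  0 0 3 0 0
  0 0 3 0 0
  0 0 0 0 0
  0 0 0 0 0
  0 0 0 0 0

0 0 3 0 0
0 0 3 0 0
0 0 0 0 0
0 0 0 0 0
0 0 0 0 0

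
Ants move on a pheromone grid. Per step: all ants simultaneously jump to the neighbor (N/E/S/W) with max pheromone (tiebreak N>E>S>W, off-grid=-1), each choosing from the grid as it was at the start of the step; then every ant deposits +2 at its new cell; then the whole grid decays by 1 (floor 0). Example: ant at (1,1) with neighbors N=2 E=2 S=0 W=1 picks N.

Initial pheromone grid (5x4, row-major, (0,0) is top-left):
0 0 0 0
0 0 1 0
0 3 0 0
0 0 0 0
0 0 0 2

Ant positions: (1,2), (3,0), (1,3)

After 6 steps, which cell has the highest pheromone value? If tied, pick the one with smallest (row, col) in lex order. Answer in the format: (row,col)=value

Step 1: ant0:(1,2)->N->(0,2) | ant1:(3,0)->N->(2,0) | ant2:(1,3)->W->(1,2)
  grid max=2 at (1,2)
Step 2: ant0:(0,2)->S->(1,2) | ant1:(2,0)->E->(2,1) | ant2:(1,2)->N->(0,2)
  grid max=3 at (1,2)
Step 3: ant0:(1,2)->N->(0,2) | ant1:(2,1)->N->(1,1) | ant2:(0,2)->S->(1,2)
  grid max=4 at (1,2)
Step 4: ant0:(0,2)->S->(1,2) | ant1:(1,1)->E->(1,2) | ant2:(1,2)->N->(0,2)
  grid max=7 at (1,2)
Step 5: ant0:(1,2)->N->(0,2) | ant1:(1,2)->N->(0,2) | ant2:(0,2)->S->(1,2)
  grid max=8 at (1,2)
Step 6: ant0:(0,2)->S->(1,2) | ant1:(0,2)->S->(1,2) | ant2:(1,2)->N->(0,2)
  grid max=11 at (1,2)
Final grid:
  0 0 8 0
  0 0 11 0
  0 0 0 0
  0 0 0 0
  0 0 0 0
Max pheromone 11 at (1,2)

Answer: (1,2)=11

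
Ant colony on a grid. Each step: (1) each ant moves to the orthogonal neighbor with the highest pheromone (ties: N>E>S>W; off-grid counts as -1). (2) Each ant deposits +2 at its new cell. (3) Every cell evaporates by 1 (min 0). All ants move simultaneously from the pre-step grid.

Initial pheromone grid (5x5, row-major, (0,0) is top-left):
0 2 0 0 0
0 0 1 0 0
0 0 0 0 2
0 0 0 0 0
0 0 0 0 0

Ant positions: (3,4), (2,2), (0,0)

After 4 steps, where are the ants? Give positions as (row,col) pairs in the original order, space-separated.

Step 1: ant0:(3,4)->N->(2,4) | ant1:(2,2)->N->(1,2) | ant2:(0,0)->E->(0,1)
  grid max=3 at (0,1)
Step 2: ant0:(2,4)->N->(1,4) | ant1:(1,2)->N->(0,2) | ant2:(0,1)->E->(0,2)
  grid max=3 at (0,2)
Step 3: ant0:(1,4)->S->(2,4) | ant1:(0,2)->W->(0,1) | ant2:(0,2)->W->(0,1)
  grid max=5 at (0,1)
Step 4: ant0:(2,4)->N->(1,4) | ant1:(0,1)->E->(0,2) | ant2:(0,1)->E->(0,2)
  grid max=5 at (0,2)

(1,4) (0,2) (0,2)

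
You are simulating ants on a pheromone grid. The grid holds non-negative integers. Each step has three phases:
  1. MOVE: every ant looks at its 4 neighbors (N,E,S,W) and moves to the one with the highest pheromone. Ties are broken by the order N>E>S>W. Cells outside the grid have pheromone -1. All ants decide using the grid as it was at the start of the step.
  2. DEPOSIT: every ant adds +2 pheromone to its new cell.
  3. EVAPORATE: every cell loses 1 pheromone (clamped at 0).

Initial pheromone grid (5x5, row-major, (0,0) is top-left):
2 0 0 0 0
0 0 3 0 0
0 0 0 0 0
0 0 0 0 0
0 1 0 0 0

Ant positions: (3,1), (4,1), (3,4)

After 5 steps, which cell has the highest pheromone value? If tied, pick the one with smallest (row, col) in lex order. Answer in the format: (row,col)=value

Step 1: ant0:(3,1)->S->(4,1) | ant1:(4,1)->N->(3,1) | ant2:(3,4)->N->(2,4)
  grid max=2 at (1,2)
Step 2: ant0:(4,1)->N->(3,1) | ant1:(3,1)->S->(4,1) | ant2:(2,4)->N->(1,4)
  grid max=3 at (4,1)
Step 3: ant0:(3,1)->S->(4,1) | ant1:(4,1)->N->(3,1) | ant2:(1,4)->N->(0,4)
  grid max=4 at (4,1)
Step 4: ant0:(4,1)->N->(3,1) | ant1:(3,1)->S->(4,1) | ant2:(0,4)->S->(1,4)
  grid max=5 at (4,1)
Step 5: ant0:(3,1)->S->(4,1) | ant1:(4,1)->N->(3,1) | ant2:(1,4)->N->(0,4)
  grid max=6 at (4,1)
Final grid:
  0 0 0 0 1
  0 0 0 0 0
  0 0 0 0 0
  0 5 0 0 0
  0 6 0 0 0
Max pheromone 6 at (4,1)

Answer: (4,1)=6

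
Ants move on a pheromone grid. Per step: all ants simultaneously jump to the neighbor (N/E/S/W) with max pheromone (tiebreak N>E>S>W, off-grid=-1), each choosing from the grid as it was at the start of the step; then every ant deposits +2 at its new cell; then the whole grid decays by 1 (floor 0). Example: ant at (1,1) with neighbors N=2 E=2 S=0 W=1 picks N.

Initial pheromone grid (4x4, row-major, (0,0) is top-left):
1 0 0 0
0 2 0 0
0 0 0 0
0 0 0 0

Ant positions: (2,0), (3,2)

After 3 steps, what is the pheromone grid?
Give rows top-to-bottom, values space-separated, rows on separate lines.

After step 1: ants at (1,0),(2,2)
  0 0 0 0
  1 1 0 0
  0 0 1 0
  0 0 0 0
After step 2: ants at (1,1),(1,2)
  0 0 0 0
  0 2 1 0
  0 0 0 0
  0 0 0 0
After step 3: ants at (1,2),(1,1)
  0 0 0 0
  0 3 2 0
  0 0 0 0
  0 0 0 0

0 0 0 0
0 3 2 0
0 0 0 0
0 0 0 0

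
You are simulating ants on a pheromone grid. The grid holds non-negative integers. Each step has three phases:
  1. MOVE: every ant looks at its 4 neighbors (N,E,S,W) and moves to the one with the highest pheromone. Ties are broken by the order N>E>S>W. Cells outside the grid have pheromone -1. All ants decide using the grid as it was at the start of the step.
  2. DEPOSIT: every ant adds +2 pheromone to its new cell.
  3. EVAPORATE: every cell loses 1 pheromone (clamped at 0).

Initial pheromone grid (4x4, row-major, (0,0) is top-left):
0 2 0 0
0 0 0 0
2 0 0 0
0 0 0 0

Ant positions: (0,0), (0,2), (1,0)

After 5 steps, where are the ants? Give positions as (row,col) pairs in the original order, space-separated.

Step 1: ant0:(0,0)->E->(0,1) | ant1:(0,2)->W->(0,1) | ant2:(1,0)->S->(2,0)
  grid max=5 at (0,1)
Step 2: ant0:(0,1)->E->(0,2) | ant1:(0,1)->E->(0,2) | ant2:(2,0)->N->(1,0)
  grid max=4 at (0,1)
Step 3: ant0:(0,2)->W->(0,1) | ant1:(0,2)->W->(0,1) | ant2:(1,0)->S->(2,0)
  grid max=7 at (0,1)
Step 4: ant0:(0,1)->E->(0,2) | ant1:(0,1)->E->(0,2) | ant2:(2,0)->N->(1,0)
  grid max=6 at (0,1)
Step 5: ant0:(0,2)->W->(0,1) | ant1:(0,2)->W->(0,1) | ant2:(1,0)->S->(2,0)
  grid max=9 at (0,1)

(0,1) (0,1) (2,0)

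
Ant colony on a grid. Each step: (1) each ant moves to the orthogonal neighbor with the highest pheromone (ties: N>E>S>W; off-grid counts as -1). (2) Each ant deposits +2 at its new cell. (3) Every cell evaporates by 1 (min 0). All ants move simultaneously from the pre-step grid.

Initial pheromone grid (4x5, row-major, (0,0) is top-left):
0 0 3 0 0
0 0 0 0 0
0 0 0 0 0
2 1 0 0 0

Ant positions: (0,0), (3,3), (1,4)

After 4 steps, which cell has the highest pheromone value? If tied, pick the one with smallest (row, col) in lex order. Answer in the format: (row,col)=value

Step 1: ant0:(0,0)->E->(0,1) | ant1:(3,3)->N->(2,3) | ant2:(1,4)->N->(0,4)
  grid max=2 at (0,2)
Step 2: ant0:(0,1)->E->(0,2) | ant1:(2,3)->N->(1,3) | ant2:(0,4)->S->(1,4)
  grid max=3 at (0,2)
Step 3: ant0:(0,2)->E->(0,3) | ant1:(1,3)->E->(1,4) | ant2:(1,4)->W->(1,3)
  grid max=2 at (0,2)
Step 4: ant0:(0,3)->S->(1,3) | ant1:(1,4)->W->(1,3) | ant2:(1,3)->E->(1,4)
  grid max=5 at (1,3)
Final grid:
  0 0 1 0 0
  0 0 0 5 3
  0 0 0 0 0
  0 0 0 0 0
Max pheromone 5 at (1,3)

Answer: (1,3)=5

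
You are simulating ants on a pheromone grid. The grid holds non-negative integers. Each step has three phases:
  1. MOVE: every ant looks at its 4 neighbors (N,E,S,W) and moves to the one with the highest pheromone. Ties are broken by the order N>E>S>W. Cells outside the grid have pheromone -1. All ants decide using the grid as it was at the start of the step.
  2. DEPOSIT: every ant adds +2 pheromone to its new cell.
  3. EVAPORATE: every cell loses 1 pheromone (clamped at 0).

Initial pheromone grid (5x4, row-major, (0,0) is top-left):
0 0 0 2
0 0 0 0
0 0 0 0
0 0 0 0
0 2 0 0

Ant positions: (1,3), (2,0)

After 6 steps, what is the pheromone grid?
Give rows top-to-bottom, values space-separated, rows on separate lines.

After step 1: ants at (0,3),(1,0)
  0 0 0 3
  1 0 0 0
  0 0 0 0
  0 0 0 0
  0 1 0 0
After step 2: ants at (1,3),(0,0)
  1 0 0 2
  0 0 0 1
  0 0 0 0
  0 0 0 0
  0 0 0 0
After step 3: ants at (0,3),(0,1)
  0 1 0 3
  0 0 0 0
  0 0 0 0
  0 0 0 0
  0 0 0 0
After step 4: ants at (1,3),(0,2)
  0 0 1 2
  0 0 0 1
  0 0 0 0
  0 0 0 0
  0 0 0 0
After step 5: ants at (0,3),(0,3)
  0 0 0 5
  0 0 0 0
  0 0 0 0
  0 0 0 0
  0 0 0 0
After step 6: ants at (1,3),(1,3)
  0 0 0 4
  0 0 0 3
  0 0 0 0
  0 0 0 0
  0 0 0 0

0 0 0 4
0 0 0 3
0 0 0 0
0 0 0 0
0 0 0 0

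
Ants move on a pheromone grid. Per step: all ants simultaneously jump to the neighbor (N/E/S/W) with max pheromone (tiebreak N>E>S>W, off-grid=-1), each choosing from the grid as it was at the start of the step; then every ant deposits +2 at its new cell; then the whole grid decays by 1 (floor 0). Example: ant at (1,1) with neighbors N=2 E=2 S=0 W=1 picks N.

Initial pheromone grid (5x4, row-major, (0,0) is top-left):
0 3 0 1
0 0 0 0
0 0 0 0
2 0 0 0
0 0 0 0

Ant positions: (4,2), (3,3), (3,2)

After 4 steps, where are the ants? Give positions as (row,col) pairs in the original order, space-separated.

Step 1: ant0:(4,2)->N->(3,2) | ant1:(3,3)->N->(2,3) | ant2:(3,2)->N->(2,2)
  grid max=2 at (0,1)
Step 2: ant0:(3,2)->N->(2,2) | ant1:(2,3)->W->(2,2) | ant2:(2,2)->E->(2,3)
  grid max=4 at (2,2)
Step 3: ant0:(2,2)->E->(2,3) | ant1:(2,2)->E->(2,3) | ant2:(2,3)->W->(2,2)
  grid max=5 at (2,2)
Step 4: ant0:(2,3)->W->(2,2) | ant1:(2,3)->W->(2,2) | ant2:(2,2)->E->(2,3)
  grid max=8 at (2,2)

(2,2) (2,2) (2,3)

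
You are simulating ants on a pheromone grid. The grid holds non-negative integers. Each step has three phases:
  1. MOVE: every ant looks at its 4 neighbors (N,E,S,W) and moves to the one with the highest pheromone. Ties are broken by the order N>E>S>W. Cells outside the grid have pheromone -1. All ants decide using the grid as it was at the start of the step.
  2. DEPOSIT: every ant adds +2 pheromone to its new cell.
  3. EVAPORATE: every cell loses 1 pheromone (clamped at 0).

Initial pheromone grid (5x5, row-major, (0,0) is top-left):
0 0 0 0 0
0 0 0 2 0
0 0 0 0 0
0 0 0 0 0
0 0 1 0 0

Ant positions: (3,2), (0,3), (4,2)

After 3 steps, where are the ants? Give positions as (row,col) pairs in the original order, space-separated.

Step 1: ant0:(3,2)->S->(4,2) | ant1:(0,3)->S->(1,3) | ant2:(4,2)->N->(3,2)
  grid max=3 at (1,3)
Step 2: ant0:(4,2)->N->(3,2) | ant1:(1,3)->N->(0,3) | ant2:(3,2)->S->(4,2)
  grid max=3 at (4,2)
Step 3: ant0:(3,2)->S->(4,2) | ant1:(0,3)->S->(1,3) | ant2:(4,2)->N->(3,2)
  grid max=4 at (4,2)

(4,2) (1,3) (3,2)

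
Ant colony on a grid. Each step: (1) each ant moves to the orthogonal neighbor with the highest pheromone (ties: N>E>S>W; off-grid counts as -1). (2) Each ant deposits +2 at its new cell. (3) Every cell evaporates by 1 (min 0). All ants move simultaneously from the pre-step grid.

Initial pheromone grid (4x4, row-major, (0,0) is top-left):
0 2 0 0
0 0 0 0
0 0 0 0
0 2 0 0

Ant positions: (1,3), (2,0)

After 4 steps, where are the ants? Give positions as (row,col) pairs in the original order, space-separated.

Step 1: ant0:(1,3)->N->(0,3) | ant1:(2,0)->N->(1,0)
  grid max=1 at (0,1)
Step 2: ant0:(0,3)->S->(1,3) | ant1:(1,0)->N->(0,0)
  grid max=1 at (0,0)
Step 3: ant0:(1,3)->N->(0,3) | ant1:(0,0)->E->(0,1)
  grid max=1 at (0,1)
Step 4: ant0:(0,3)->S->(1,3) | ant1:(0,1)->E->(0,2)
  grid max=1 at (0,2)

(1,3) (0,2)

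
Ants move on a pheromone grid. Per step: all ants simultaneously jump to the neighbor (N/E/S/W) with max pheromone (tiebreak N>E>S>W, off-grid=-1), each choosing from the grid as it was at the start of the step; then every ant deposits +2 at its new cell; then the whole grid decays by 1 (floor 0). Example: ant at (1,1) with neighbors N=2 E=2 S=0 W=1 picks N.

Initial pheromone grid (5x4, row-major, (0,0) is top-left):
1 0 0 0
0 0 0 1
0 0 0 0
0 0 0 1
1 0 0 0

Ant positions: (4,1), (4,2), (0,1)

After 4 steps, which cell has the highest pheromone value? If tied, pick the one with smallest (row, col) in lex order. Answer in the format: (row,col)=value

Answer: (0,0)=1

Derivation:
Step 1: ant0:(4,1)->W->(4,0) | ant1:(4,2)->N->(3,2) | ant2:(0,1)->W->(0,0)
  grid max=2 at (0,0)
Step 2: ant0:(4,0)->N->(3,0) | ant1:(3,2)->N->(2,2) | ant2:(0,0)->E->(0,1)
  grid max=1 at (0,0)
Step 3: ant0:(3,0)->S->(4,0) | ant1:(2,2)->N->(1,2) | ant2:(0,1)->W->(0,0)
  grid max=2 at (0,0)
Step 4: ant0:(4,0)->N->(3,0) | ant1:(1,2)->N->(0,2) | ant2:(0,0)->E->(0,1)
  grid max=1 at (0,0)
Final grid:
  1 1 1 0
  0 0 0 0
  0 0 0 0
  1 0 0 0
  1 0 0 0
Max pheromone 1 at (0,0)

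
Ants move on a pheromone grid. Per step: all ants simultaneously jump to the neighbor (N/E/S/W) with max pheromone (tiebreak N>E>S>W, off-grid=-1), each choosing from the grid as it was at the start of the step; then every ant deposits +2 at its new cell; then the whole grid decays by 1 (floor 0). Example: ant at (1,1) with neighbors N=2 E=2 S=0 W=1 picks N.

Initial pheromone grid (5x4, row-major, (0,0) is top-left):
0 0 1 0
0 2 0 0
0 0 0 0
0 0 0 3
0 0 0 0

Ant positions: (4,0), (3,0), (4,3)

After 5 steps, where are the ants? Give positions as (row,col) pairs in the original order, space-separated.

Step 1: ant0:(4,0)->N->(3,0) | ant1:(3,0)->N->(2,0) | ant2:(4,3)->N->(3,3)
  grid max=4 at (3,3)
Step 2: ant0:(3,0)->N->(2,0) | ant1:(2,0)->S->(3,0) | ant2:(3,3)->N->(2,3)
  grid max=3 at (3,3)
Step 3: ant0:(2,0)->S->(3,0) | ant1:(3,0)->N->(2,0) | ant2:(2,3)->S->(3,3)
  grid max=4 at (3,3)
Step 4: ant0:(3,0)->N->(2,0) | ant1:(2,0)->S->(3,0) | ant2:(3,3)->N->(2,3)
  grid max=4 at (2,0)
Step 5: ant0:(2,0)->S->(3,0) | ant1:(3,0)->N->(2,0) | ant2:(2,3)->S->(3,3)
  grid max=5 at (2,0)

(3,0) (2,0) (3,3)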